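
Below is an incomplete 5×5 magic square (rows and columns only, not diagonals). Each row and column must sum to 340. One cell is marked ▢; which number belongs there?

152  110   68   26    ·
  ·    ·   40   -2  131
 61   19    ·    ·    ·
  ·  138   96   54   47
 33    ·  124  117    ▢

From row 1, 340 − (152 + 110 + 68 + 26) gives (1,5) = -16.
From row 4, 340 − (138 + 96 + 54 + 47) gives (4,1) = 5.
The remaining cell in column 1 is (2,1) = 340 − 251 = 89.
Using column 3: 68 + 40 + 96 + 124 + ? → (3,3) = 340 − 328 = 12.
Using column 4: 26 + (-2) + 54 + 117 + ? → (3,4) = 340 − 195 = 145.
From row 2, 340 − (89 + 40 + (-2) + 131) gives (2,2) = 82.
Row 3: 61 + 19 + 12 + 145 + ? = 340, so (3,5) = 103.
Column 2 needs 340; the known cells sum to 349, so (5,2) = -9.
Column 5 needs 340; the known cells sum to 265, so (5,5) = 75.

75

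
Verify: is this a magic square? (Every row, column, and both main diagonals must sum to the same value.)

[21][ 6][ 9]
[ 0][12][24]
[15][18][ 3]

Row 1: 21 + 6 + 9 = 36.
Row 2: 0 + 12 + 24 = 36.
Row 3: 15 + 18 + 3 = 36.
Column 1: 21 + 0 + 15 = 36.
Column 2: 6 + 12 + 18 = 36.
Column 3: 9 + 24 + 3 = 36.
Main diagonal: 21 + 12 + 3 = 36.
Anti-diagonal: 9 + 12 + 15 = 36.
All lines sum to 36.

Yes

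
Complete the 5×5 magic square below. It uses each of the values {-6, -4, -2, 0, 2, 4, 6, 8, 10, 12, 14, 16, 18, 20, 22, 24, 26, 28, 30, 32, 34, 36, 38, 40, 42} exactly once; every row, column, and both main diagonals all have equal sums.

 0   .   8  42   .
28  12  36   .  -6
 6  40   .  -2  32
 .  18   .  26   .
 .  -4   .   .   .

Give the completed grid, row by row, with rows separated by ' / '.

0 24 8 42 16 / 28 12 36 20 -6 / 6 40 14 -2 32 / 34 18 2 26 10 / 22 -4 30 4 38

The 25 entries sum to 450, so each line sums to 450/5 = 90.
Row 2: 28 + 12 + 36 + (-6) + ? = 90, so (2,4) = 20.
Row 3: 6 + 40 + (-2) + 32 + ? = 90, so (3,3) = 14.
Using column 2: 12 + 40 + 18 + (-4) + ? → (1,2) = 90 − 66 = 24.
Using column 4: 42 + 20 + (-2) + 26 + ? → (5,4) = 90 − 86 = 4.
The remaining cell in main diagonal is (5,5) = 90 − 52 = 38.
Row 1 needs 90; the known cells sum to 74, so (1,5) = 16.
Column 5: 16 + (-6) + 32 + 38 + ? = 90, so (4,5) = 10.
Anti-diagonal: 16 + 20 + 14 + 18 + ? = 90, so (5,1) = 22.
Row 5: 22 + (-4) + 4 + 38 + ? = 90, so (5,3) = 30.
From column 1, 90 − (0 + 28 + 6 + 22) gives (4,1) = 34.
Using column 3: 8 + 36 + 14 + 30 + ? → (4,3) = 90 − 88 = 2.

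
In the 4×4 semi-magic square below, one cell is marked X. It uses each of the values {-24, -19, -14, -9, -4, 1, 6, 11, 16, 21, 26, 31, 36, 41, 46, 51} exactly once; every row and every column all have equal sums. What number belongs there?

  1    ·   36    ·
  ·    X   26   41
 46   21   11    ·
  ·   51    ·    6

The 16 entries sum to 216, so each line sums to 216/4 = 54.
The remaining cell in row 3 is (3,4) = 54 − 78 = -24.
Column 3 must total 54; the given cells sum to 73, so (4,3) = -19.
Column 4 must total 54; the given cells sum to 23, so (1,4) = 31.
From row 1, 54 − (1 + 36 + 31) gives (1,2) = -14.
Row 4 needs 54; the known cells sum to 38, so (4,1) = 16.
Using column 1: 1 + 46 + 16 + ? → (2,1) = 54 − 63 = -9.
Column 2: -14 + 21 + 51 + ? = 54, so (2,2) = -4.

-4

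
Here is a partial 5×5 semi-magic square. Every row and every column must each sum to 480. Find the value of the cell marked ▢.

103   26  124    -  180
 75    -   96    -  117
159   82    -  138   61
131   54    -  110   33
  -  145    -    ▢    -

The remaining cell in row 1 is (1,4) = 480 − 433 = 47.
Row 3: 159 + 82 + 138 + 61 + ? = 480, so (3,3) = 40.
Row 4 must total 480; the given cells sum to 328, so (4,3) = 152.
From column 1, 480 − (103 + 75 + 159 + 131) gives (5,1) = 12.
From column 2, 480 − (26 + 82 + 54 + 145) gives (2,2) = 173.
Column 3: 124 + 96 + 40 + 152 + ? = 480, so (5,3) = 68.
Column 5: 180 + 117 + 61 + 33 + ? = 480, so (5,5) = 89.
Using row 2: 75 + 173 + 96 + 117 + ? → (2,4) = 480 − 461 = 19.
The remaining cell in row 5 is (5,4) = 480 − 314 = 166.

166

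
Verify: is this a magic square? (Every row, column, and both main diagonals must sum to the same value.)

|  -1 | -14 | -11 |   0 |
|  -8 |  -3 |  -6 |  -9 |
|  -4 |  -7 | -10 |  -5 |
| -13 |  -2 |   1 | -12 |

Yes

Row 1: -1 + (-14) + (-11) + 0 = -26.
Row 2: -8 + (-3) + (-6) + (-9) = -26.
Row 3: -4 + (-7) + (-10) + (-5) = -26.
Row 4: -13 + (-2) + 1 + (-12) = -26.
Column 1: -1 + (-8) + (-4) + (-13) = -26.
Column 2: -14 + (-3) + (-7) + (-2) = -26.
Column 3: -11 + (-6) + (-10) + 1 = -26.
Column 4: 0 + (-9) + (-5) + (-12) = -26.
Main diagonal: -1 + (-3) + (-10) + (-12) = -26.
Anti-diagonal: 0 + (-6) + (-7) + (-13) = -26.
All lines sum to -26.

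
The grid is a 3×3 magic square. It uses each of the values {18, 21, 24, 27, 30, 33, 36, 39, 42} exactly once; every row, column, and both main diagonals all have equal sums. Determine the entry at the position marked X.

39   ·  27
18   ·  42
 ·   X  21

The 9 entries sum to 270, so each line sums to 270/3 = 90.
Using row 1: 39 + 27 + ? → (1,2) = 90 − 66 = 24.
Row 2 must total 90; the given cells sum to 60, so (2,2) = 30.
Using column 1: 39 + 18 + ? → (3,1) = 90 − 57 = 33.
From column 2, 90 − (24 + 30) gives (3,2) = 36.

36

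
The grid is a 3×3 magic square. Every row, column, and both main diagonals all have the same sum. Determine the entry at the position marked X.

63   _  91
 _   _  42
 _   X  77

84

Column 3 is complete and sums to 210; that is the magic constant.
Row 1 needs 210; the known cells sum to 154, so (1,2) = 56.
Main diagonal needs 210; the known cells sum to 140, so (2,2) = 70.
Anti-diagonal must total 210; the given cells sum to 161, so (3,1) = 49.
Using row 2: 70 + 42 + ? → (2,1) = 210 − 112 = 98.
Row 3 must total 210; the given cells sum to 126, so (3,2) = 84.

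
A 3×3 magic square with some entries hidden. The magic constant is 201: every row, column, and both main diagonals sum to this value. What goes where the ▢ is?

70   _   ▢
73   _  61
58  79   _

Row 2 must total 201; the given cells sum to 134, so (2,2) = 67.
From row 3, 201 − (58 + 79) gives (3,3) = 64.
Using column 2: 67 + 79 + ? → (1,2) = 201 − 146 = 55.
Column 3 needs 201; the known cells sum to 125, so (1,3) = 76.

76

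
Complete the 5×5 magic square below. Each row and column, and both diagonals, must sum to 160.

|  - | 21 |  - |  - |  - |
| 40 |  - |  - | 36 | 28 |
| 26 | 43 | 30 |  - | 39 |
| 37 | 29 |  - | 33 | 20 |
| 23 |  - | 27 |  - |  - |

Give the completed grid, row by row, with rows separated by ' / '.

34 21 38 25 42 / 40 32 24 36 28 / 26 43 30 22 39 / 37 29 41 33 20 / 23 35 27 44 31

Using row 3: 26 + 43 + 30 + 39 + ? → (3,4) = 160 − 138 = 22.
Row 4 needs 160; the known cells sum to 119, so (4,3) = 41.
Column 1 must total 160; the given cells sum to 126, so (1,1) = 34.
Anti-diagonal: 36 + 30 + 29 + 23 + ? = 160, so (1,5) = 42.
The remaining cell in column 5 is (5,5) = 160 − 129 = 31.
Main diagonal: 34 + 30 + 33 + 31 + ? = 160, so (2,2) = 32.
The remaining cell in row 2 is (2,3) = 160 − 136 = 24.
From column 2, 160 − (21 + 32 + 43 + 29) gives (5,2) = 35.
The remaining cell in column 3 is (1,3) = 160 − 122 = 38.
Using row 1: 34 + 21 + 38 + 42 + ? → (1,4) = 160 − 135 = 25.
Row 5 needs 160; the known cells sum to 116, so (5,4) = 44.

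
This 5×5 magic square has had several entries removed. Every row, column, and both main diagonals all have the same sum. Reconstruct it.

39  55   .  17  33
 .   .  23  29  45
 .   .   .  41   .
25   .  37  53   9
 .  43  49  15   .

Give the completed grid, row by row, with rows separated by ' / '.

Column 4 is already complete: 17 + 29 + 41 + 53 + 15 = 155, so that is the magic constant.
Row 1 needs 155; the known cells sum to 144, so (1,3) = 11.
Row 4: 25 + 37 + 53 + 9 + ? = 155, so (4,2) = 31.
Column 3 must total 155; the given cells sum to 120, so (3,3) = 35.
Anti-diagonal must total 155; the given cells sum to 128, so (5,1) = 27.
Using row 5: 27 + 43 + 49 + 15 + ? → (5,5) = 155 − 134 = 21.
From column 5, 155 − (33 + 45 + 9 + 21) gives (3,5) = 47.
Using main diagonal: 39 + 35 + 53 + 21 + ? → (2,2) = 155 − 148 = 7.
Row 2 needs 155; the known cells sum to 104, so (2,1) = 51.
Column 1: 39 + 51 + 25 + 27 + ? = 155, so (3,1) = 13.
Using column 2: 55 + 7 + 31 + 43 + ? → (3,2) = 155 − 136 = 19.

39 55 11 17 33 / 51 7 23 29 45 / 13 19 35 41 47 / 25 31 37 53 9 / 27 43 49 15 21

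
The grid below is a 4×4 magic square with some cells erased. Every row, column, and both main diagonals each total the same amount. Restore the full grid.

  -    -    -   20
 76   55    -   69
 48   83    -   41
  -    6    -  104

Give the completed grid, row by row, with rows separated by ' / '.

Column 4 is already complete: 20 + 69 + 41 + 104 = 234, so that is the magic constant.
Row 2 needs 234; the known cells sum to 200, so (2,3) = 34.
Row 3: 48 + 83 + 41 + ? = 234, so (3,3) = 62.
Column 2 needs 234; the known cells sum to 144, so (1,2) = 90.
Using main diagonal: 55 + 62 + 104 + ? → (1,1) = 234 − 221 = 13.
Anti-diagonal needs 234; the known cells sum to 137, so (4,1) = 97.
Row 1 must total 234; the given cells sum to 123, so (1,3) = 111.
From row 4, 234 − (97 + 6 + 104) gives (4,3) = 27.

13 90 111 20 / 76 55 34 69 / 48 83 62 41 / 97 6 27 104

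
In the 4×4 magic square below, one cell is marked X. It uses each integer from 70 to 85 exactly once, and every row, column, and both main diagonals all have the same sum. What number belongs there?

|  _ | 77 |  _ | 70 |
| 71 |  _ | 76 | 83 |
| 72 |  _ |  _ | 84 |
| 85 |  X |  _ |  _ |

74

The entries are 70 through 85, which sum to 1240, so each line sums to 1240/4 = 310.
Row 2: 71 + 76 + 83 + ? = 310, so (2,2) = 80.
The remaining cell in column 1 is (1,1) = 310 − 228 = 82.
Column 4: 70 + 83 + 84 + ? = 310, so (4,4) = 73.
The remaining cell in main diagonal is (3,3) = 310 − 235 = 75.
From anti-diagonal, 310 − (70 + 76 + 85) gives (3,2) = 79.
The remaining cell in row 1 is (1,3) = 310 − 229 = 81.
Column 2 must total 310; the given cells sum to 236, so (4,2) = 74.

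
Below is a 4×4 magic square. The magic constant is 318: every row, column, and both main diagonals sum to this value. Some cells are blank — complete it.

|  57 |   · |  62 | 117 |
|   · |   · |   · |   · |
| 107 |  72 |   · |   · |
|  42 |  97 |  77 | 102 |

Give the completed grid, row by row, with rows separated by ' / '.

From row 1, 318 − (57 + 62 + 117) gives (1,2) = 82.
Using column 1: 57 + 107 + 42 + ? → (2,1) = 318 − 206 = 112.
Column 2 needs 318; the known cells sum to 251, so (2,2) = 67.
Main diagonal needs 318; the known cells sum to 226, so (3,3) = 92.
Anti-diagonal must total 318; the given cells sum to 231, so (2,3) = 87.
Row 2 needs 318; the known cells sum to 266, so (2,4) = 52.
Row 3 must total 318; the given cells sum to 271, so (3,4) = 47.

57 82 62 117 / 112 67 87 52 / 107 72 92 47 / 42 97 77 102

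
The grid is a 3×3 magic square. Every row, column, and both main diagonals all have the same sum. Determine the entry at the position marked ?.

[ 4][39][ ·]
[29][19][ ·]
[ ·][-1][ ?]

Column 2 is complete and sums to 57; that is the magic constant.
Row 1 must total 57; the given cells sum to 43, so (1,3) = 14.
The remaining cell in row 2 is (2,3) = 57 − 48 = 9.
From column 1, 57 − (4 + 29) gives (3,1) = 24.
Column 3 needs 57; the known cells sum to 23, so (3,3) = 34.

34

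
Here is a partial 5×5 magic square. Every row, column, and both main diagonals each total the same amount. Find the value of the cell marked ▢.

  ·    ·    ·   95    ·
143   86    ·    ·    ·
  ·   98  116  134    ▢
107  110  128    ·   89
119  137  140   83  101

Row 5 is complete and sums to 580; that is the magic constant.
From row 4, 580 − (107 + 110 + 128 + 89) gives (4,4) = 146.
Using column 2: 86 + 98 + 110 + 137 + ? → (1,2) = 580 − 431 = 149.
Using column 4: 95 + 134 + 146 + 83 + ? → (2,4) = 580 − 458 = 122.
Using main diagonal: 86 + 116 + 146 + 101 + ? → (1,1) = 580 − 449 = 131.
Anti-diagonal must total 580; the given cells sum to 467, so (1,5) = 113.
Row 1 must total 580; the given cells sum to 488, so (1,3) = 92.
The remaining cell in column 1 is (3,1) = 580 − 500 = 80.
From column 3, 580 − (92 + 116 + 128 + 140) gives (2,3) = 104.
The remaining cell in row 2 is (2,5) = 580 − 455 = 125.
The remaining cell in row 3 is (3,5) = 580 − 428 = 152.

152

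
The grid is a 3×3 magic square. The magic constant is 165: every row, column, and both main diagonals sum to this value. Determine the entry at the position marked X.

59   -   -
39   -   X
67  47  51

Using main diagonal: 59 + 51 + ? → (2,2) = 165 − 110 = 55.
Anti-diagonal: 55 + 67 + ? = 165, so (1,3) = 43.
Row 1: 59 + 43 + ? = 165, so (1,2) = 63.
Row 2: 39 + 55 + ? = 165, so (2,3) = 71.

71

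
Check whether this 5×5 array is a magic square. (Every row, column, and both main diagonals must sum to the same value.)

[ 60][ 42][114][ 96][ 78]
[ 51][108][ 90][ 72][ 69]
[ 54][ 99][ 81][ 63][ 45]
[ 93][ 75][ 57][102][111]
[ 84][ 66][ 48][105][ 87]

Row 1: 60 + 42 + 114 + 96 + 78 = 390.
Row 2: 51 + 108 + 90 + 72 + 69 = 390.
Row 3: 54 + 99 + 81 + 63 + 45 = 342.
Row 4: 93 + 75 + 57 + 102 + 111 = 438.
Row 5: 84 + 66 + 48 + 105 + 87 = 390.
Column 1: 60 + 51 + 54 + 93 + 84 = 342.
Column 2: 42 + 108 + 99 + 75 + 66 = 390.
Column 3: 114 + 90 + 81 + 57 + 48 = 390.
Column 4: 96 + 72 + 63 + 102 + 105 = 438.
Column 5: 78 + 69 + 45 + 111 + 87 = 390.
Main diagonal: 60 + 108 + 81 + 102 + 87 = 438.
Anti-diagonal: 78 + 72 + 81 + 75 + 84 = 390.

No — row 2 sums to 390 but row 3 sums to 342.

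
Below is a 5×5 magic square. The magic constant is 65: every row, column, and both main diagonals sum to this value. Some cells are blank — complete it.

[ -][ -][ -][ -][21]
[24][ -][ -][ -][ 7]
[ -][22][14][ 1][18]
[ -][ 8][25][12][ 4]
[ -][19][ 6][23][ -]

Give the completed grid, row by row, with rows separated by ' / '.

Row 3 needs 65; the known cells sum to 55, so (3,1) = 10.
Using row 4: 8 + 25 + 12 + 4 + ? → (4,1) = 65 − 49 = 16.
Using column 5: 21 + 7 + 18 + 4 + ? → (5,5) = 65 − 50 = 15.
Row 5 needs 65; the known cells sum to 63, so (5,1) = 2.
From column 1, 65 − (24 + 10 + 16 + 2) gives (1,1) = 13.
The remaining cell in main diagonal is (2,2) = 65 − 54 = 11.
The remaining cell in anti-diagonal is (2,4) = 65 − 45 = 20.
From row 2, 65 − (24 + 11 + 20 + 7) gives (2,3) = 3.
Column 2: 11 + 22 + 8 + 19 + ? = 65, so (1,2) = 5.
Column 3 needs 65; the known cells sum to 48, so (1,3) = 17.
The remaining cell in column 4 is (1,4) = 65 − 56 = 9.

13 5 17 9 21 / 24 11 3 20 7 / 10 22 14 1 18 / 16 8 25 12 4 / 2 19 6 23 15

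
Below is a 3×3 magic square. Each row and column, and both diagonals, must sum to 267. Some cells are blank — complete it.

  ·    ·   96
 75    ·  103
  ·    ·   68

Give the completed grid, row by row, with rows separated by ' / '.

Row 2 needs 267; the known cells sum to 178, so (2,2) = 89.
The remaining cell in main diagonal is (1,1) = 267 − 157 = 110.
From anti-diagonal, 267 − (96 + 89) gives (3,1) = 82.
Row 1 needs 267; the known cells sum to 206, so (1,2) = 61.
Row 3: 82 + 68 + ? = 267, so (3,2) = 117.

110 61 96 / 75 89 103 / 82 117 68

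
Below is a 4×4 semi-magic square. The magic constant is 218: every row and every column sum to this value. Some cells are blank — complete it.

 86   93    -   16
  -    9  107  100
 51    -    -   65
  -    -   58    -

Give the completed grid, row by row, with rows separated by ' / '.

Row 1 needs 218; the known cells sum to 195, so (1,3) = 23.
Row 2 needs 218; the known cells sum to 216, so (2,1) = 2.
From column 1, 218 − (86 + 2 + 51) gives (4,1) = 79.
The remaining cell in column 3 is (3,3) = 218 − 188 = 30.
The remaining cell in column 4 is (4,4) = 218 − 181 = 37.
The remaining cell in row 3 is (3,2) = 218 − 146 = 72.
The remaining cell in row 4 is (4,2) = 218 − 174 = 44.

86 93 23 16 / 2 9 107 100 / 51 72 30 65 / 79 44 58 37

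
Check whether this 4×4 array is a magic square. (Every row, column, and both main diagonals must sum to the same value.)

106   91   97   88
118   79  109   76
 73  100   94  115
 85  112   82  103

Row 1: 106 + 91 + 97 + 88 = 382.
Row 2: 118 + 79 + 109 + 76 = 382.
Row 3: 73 + 100 + 94 + 115 = 382.
Row 4: 85 + 112 + 82 + 103 = 382.
Column 1: 106 + 118 + 73 + 85 = 382.
Column 2: 91 + 79 + 100 + 112 = 382.
Column 3: 97 + 109 + 94 + 82 = 382.
Column 4: 88 + 76 + 115 + 103 = 382.
Main diagonal: 106 + 79 + 94 + 103 = 382.
Anti-diagonal: 88 + 109 + 100 + 85 = 382.
All lines sum to 382.

Yes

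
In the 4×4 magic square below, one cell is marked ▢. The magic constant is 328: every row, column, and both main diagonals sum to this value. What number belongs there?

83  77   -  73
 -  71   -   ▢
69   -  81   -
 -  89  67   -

75

Row 1: 83 + 77 + 73 + ? = 328, so (1,3) = 95.
The remaining cell in column 2 is (3,2) = 328 − 237 = 91.
Column 3: 95 + 81 + 67 + ? = 328, so (2,3) = 85.
The remaining cell in main diagonal is (4,4) = 328 − 235 = 93.
Anti-diagonal must total 328; the given cells sum to 249, so (4,1) = 79.
The remaining cell in row 3 is (3,4) = 328 − 241 = 87.
From column 1, 328 − (83 + 69 + 79) gives (2,1) = 97.
From column 4, 328 − (73 + 87 + 93) gives (2,4) = 75.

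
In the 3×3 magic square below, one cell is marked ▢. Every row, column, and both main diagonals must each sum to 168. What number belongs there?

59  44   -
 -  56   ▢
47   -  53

The remaining cell in row 1 is (1,3) = 168 − 103 = 65.
Row 3 needs 168; the known cells sum to 100, so (3,2) = 68.
From column 1, 168 − (59 + 47) gives (2,1) = 62.
Using column 3: 65 + 53 + ? → (2,3) = 168 − 118 = 50.

50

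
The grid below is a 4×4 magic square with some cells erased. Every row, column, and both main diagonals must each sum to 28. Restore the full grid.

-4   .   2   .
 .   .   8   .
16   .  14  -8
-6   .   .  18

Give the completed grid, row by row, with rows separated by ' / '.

-4 10 2 20 / 22 0 8 -2 / 16 6 14 -8 / -6 12 4 18

Using row 3: 16 + 14 + (-8) + ? → (3,2) = 28 − 22 = 6.
Using column 1: -4 + 16 + (-6) + ? → (2,1) = 28 − 6 = 22.
The remaining cell in column 3 is (4,3) = 28 − 24 = 4.
Main diagonal: -4 + 14 + 18 + ? = 28, so (2,2) = 0.
The remaining cell in anti-diagonal is (1,4) = 28 − 8 = 20.
The remaining cell in row 1 is (1,2) = 28 − 18 = 10.
Using row 2: 22 + 0 + 8 + ? → (2,4) = 28 − 30 = -2.
Using row 4: -6 + 4 + 18 + ? → (4,2) = 28 − 16 = 12.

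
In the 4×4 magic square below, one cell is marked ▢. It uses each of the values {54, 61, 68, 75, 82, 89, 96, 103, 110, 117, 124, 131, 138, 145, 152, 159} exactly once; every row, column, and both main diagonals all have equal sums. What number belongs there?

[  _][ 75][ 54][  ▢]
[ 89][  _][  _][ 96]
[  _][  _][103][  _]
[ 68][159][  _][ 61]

145

The 16 entries sum to 1704, so each line sums to 1704/4 = 426.
Using row 4: 68 + 159 + 61 + ? → (4,3) = 426 − 288 = 138.
The remaining cell in column 3 is (2,3) = 426 − 295 = 131.
Row 2 needs 426; the known cells sum to 316, so (2,2) = 110.
From column 2, 426 − (75 + 110 + 159) gives (3,2) = 82.
Using main diagonal: 110 + 103 + 61 + ? → (1,1) = 426 − 274 = 152.
Anti-diagonal needs 426; the known cells sum to 281, so (1,4) = 145.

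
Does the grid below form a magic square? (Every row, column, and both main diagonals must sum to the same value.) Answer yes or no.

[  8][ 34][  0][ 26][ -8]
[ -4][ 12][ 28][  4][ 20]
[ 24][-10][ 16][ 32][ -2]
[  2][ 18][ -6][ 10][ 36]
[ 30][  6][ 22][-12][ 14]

Yes

Row 1: 8 + 34 + 0 + 26 + (-8) = 60.
Row 2: -4 + 12 + 28 + 4 + 20 = 60.
Row 3: 24 + (-10) + 16 + 32 + (-2) = 60.
Row 4: 2 + 18 + (-6) + 10 + 36 = 60.
Row 5: 30 + 6 + 22 + (-12) + 14 = 60.
Column 1: 8 + (-4) + 24 + 2 + 30 = 60.
Column 2: 34 + 12 + (-10) + 18 + 6 = 60.
Column 3: 0 + 28 + 16 + (-6) + 22 = 60.
Column 4: 26 + 4 + 32 + 10 + (-12) = 60.
Column 5: -8 + 20 + (-2) + 36 + 14 = 60.
Main diagonal: 8 + 12 + 16 + 10 + 14 = 60.
Anti-diagonal: -8 + 4 + 16 + 18 + 30 = 60.
All lines sum to 60.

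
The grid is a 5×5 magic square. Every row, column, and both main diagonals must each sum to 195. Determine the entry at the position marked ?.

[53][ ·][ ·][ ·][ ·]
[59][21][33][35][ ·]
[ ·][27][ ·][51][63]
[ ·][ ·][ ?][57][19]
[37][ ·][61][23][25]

45

Row 2 must total 195; the given cells sum to 148, so (2,5) = 47.
The remaining cell in row 5 is (5,2) = 195 − 146 = 49.
Column 4 must total 195; the given cells sum to 166, so (1,4) = 29.
From column 5, 195 − (47 + 63 + 19 + 25) gives (1,5) = 41.
From main diagonal, 195 − (53 + 21 + 57 + 25) gives (3,3) = 39.
From anti-diagonal, 195 − (41 + 35 + 39 + 37) gives (4,2) = 43.
The remaining cell in row 3 is (3,1) = 195 − 180 = 15.
The remaining cell in column 1 is (4,1) = 195 − 164 = 31.
Column 2 must total 195; the given cells sum to 140, so (1,2) = 55.
Row 1 must total 195; the given cells sum to 178, so (1,3) = 17.
Using row 4: 31 + 43 + 57 + 19 + ? → (4,3) = 195 − 150 = 45.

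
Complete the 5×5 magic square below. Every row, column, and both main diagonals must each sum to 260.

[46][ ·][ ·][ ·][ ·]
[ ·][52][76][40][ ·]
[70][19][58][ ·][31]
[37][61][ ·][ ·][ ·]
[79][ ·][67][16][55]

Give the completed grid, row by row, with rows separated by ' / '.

46 85 34 73 22 / 28 52 76 40 64 / 70 19 58 82 31 / 37 61 25 49 88 / 79 43 67 16 55

Row 3: 70 + 19 + 58 + 31 + ? = 260, so (3,4) = 82.
The remaining cell in row 5 is (5,2) = 260 − 217 = 43.
From column 1, 260 − (46 + 70 + 37 + 79) gives (2,1) = 28.
Using column 2: 52 + 19 + 61 + 43 + ? → (1,2) = 260 − 175 = 85.
Main diagonal: 46 + 52 + 58 + 55 + ? = 260, so (4,4) = 49.
Anti-diagonal: 40 + 58 + 61 + 79 + ? = 260, so (1,5) = 22.
Row 2 needs 260; the known cells sum to 196, so (2,5) = 64.
Column 4 must total 260; the given cells sum to 187, so (1,4) = 73.
From column 5, 260 − (22 + 64 + 31 + 55) gives (4,5) = 88.
Row 1 needs 260; the known cells sum to 226, so (1,3) = 34.
Row 4: 37 + 61 + 49 + 88 + ? = 260, so (4,3) = 25.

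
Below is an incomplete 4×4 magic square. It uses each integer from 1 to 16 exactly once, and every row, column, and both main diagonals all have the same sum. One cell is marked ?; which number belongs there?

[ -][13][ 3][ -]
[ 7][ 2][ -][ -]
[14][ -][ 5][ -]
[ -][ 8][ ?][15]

The entries are 1 through 16, which sum to 136, so each line sums to 136/4 = 34.
Using column 2: 13 + 2 + 8 + ? → (3,2) = 34 − 23 = 11.
Main diagonal must total 34; the given cells sum to 22, so (1,1) = 12.
Using row 1: 12 + 13 + 3 + ? → (1,4) = 34 − 28 = 6.
Row 3 must total 34; the given cells sum to 30, so (3,4) = 4.
The remaining cell in column 1 is (4,1) = 34 − 33 = 1.
From column 4, 34 − (6 + 4 + 15) gives (2,4) = 9.
Anti-diagonal must total 34; the given cells sum to 18, so (2,3) = 16.
Row 4 needs 34; the known cells sum to 24, so (4,3) = 10.

10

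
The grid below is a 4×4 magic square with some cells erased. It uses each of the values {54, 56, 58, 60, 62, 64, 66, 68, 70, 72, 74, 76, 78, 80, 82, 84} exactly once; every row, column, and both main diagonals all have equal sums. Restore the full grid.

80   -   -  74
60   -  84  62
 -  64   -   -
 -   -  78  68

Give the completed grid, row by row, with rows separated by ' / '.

The 16 entries sum to 1104, so each line sums to 1104/4 = 276.
The remaining cell in row 2 is (2,2) = 276 − 206 = 70.
Using column 4: 74 + 62 + 68 + ? → (3,4) = 276 − 204 = 72.
Main diagonal must total 276; the given cells sum to 218, so (3,3) = 58.
Using anti-diagonal: 74 + 84 + 64 + ? → (4,1) = 276 − 222 = 54.
Row 3 must total 276; the given cells sum to 194, so (3,1) = 82.
Row 4 must total 276; the given cells sum to 200, so (4,2) = 76.
Column 2 must total 276; the given cells sum to 210, so (1,2) = 66.
Column 3 needs 276; the known cells sum to 220, so (1,3) = 56.

80 66 56 74 / 60 70 84 62 / 82 64 58 72 / 54 76 78 68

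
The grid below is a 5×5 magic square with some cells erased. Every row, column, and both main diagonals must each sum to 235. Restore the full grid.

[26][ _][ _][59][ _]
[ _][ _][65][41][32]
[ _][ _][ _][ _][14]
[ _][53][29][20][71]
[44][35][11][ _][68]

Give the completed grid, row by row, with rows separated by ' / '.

26 17 83 59 50 / 23 74 65 41 32 / 80 56 47 38 14 / 62 53 29 20 71 / 44 35 11 77 68

Using row 4: 53 + 29 + 20 + 71 + ? → (4,1) = 235 − 173 = 62.
The remaining cell in row 5 is (5,4) = 235 − 158 = 77.
Column 4: 59 + 41 + 20 + 77 + ? = 235, so (3,4) = 38.
Using column 5: 32 + 14 + 71 + 68 + ? → (1,5) = 235 − 185 = 50.
Anti-diagonal must total 235; the given cells sum to 188, so (3,3) = 47.
The remaining cell in column 3 is (1,3) = 235 − 152 = 83.
Main diagonal must total 235; the given cells sum to 161, so (2,2) = 74.
From row 1, 235 − (26 + 83 + 59 + 50) gives (1,2) = 17.
Row 2 must total 235; the given cells sum to 212, so (2,1) = 23.
From column 1, 235 − (26 + 23 + 62 + 44) gives (3,1) = 80.
Using column 2: 17 + 74 + 53 + 35 + ? → (3,2) = 235 − 179 = 56.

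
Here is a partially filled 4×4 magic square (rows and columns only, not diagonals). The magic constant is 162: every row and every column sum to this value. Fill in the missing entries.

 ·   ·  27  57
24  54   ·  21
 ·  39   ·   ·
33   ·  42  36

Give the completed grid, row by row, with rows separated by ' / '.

60 18 27 57 / 24 54 63 21 / 45 39 30 48 / 33 51 42 36

Row 2 must total 162; the given cells sum to 99, so (2,3) = 63.
Row 4: 33 + 42 + 36 + ? = 162, so (4,2) = 51.
Column 2: 54 + 39 + 51 + ? = 162, so (1,2) = 18.
From column 3, 162 − (27 + 63 + 42) gives (3,3) = 30.
Column 4 must total 162; the given cells sum to 114, so (3,4) = 48.
Row 1 needs 162; the known cells sum to 102, so (1,1) = 60.
The remaining cell in row 3 is (3,1) = 162 − 117 = 45.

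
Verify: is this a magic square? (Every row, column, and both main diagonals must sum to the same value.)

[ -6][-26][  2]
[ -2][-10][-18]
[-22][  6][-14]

Row 1: -6 + (-26) + 2 = -30.
Row 2: -2 + (-10) + (-18) = -30.
Row 3: -22 + 6 + (-14) = -30.
Column 1: -6 + (-2) + (-22) = -30.
Column 2: -26 + (-10) + 6 = -30.
Column 3: 2 + (-18) + (-14) = -30.
Main diagonal: -6 + (-10) + (-14) = -30.
Anti-diagonal: 2 + (-10) + (-22) = -30.
All lines sum to -30.

Yes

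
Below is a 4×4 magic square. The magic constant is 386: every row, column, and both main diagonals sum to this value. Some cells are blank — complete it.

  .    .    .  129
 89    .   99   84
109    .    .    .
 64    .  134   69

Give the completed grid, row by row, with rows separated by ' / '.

Row 2 needs 386; the known cells sum to 272, so (2,2) = 114.
Using row 4: 64 + 134 + 69 + ? → (4,2) = 386 − 267 = 119.
Column 1 needs 386; the known cells sum to 262, so (1,1) = 124.
Column 4 needs 386; the known cells sum to 282, so (3,4) = 104.
Using main diagonal: 124 + 114 + 69 + ? → (3,3) = 386 − 307 = 79.
Anti-diagonal: 129 + 99 + 64 + ? = 386, so (3,2) = 94.
Column 2 needs 386; the known cells sum to 327, so (1,2) = 59.
Using column 3: 99 + 79 + 134 + ? → (1,3) = 386 − 312 = 74.

124 59 74 129 / 89 114 99 84 / 109 94 79 104 / 64 119 134 69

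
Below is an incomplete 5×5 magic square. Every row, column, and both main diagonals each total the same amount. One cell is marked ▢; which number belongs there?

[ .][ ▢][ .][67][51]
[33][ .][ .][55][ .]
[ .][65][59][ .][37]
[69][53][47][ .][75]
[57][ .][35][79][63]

39

Anti-diagonal is complete and sums to 275; that is the magic constant.
Using row 4: 69 + 53 + 47 + 75 + ? → (4,4) = 275 − 244 = 31.
Row 5: 57 + 35 + 79 + 63 + ? = 275, so (5,2) = 41.
Column 4 needs 275; the known cells sum to 232, so (3,4) = 43.
The remaining cell in column 5 is (2,5) = 275 − 226 = 49.
Using row 3: 65 + 59 + 43 + 37 + ? → (3,1) = 275 − 204 = 71.
The remaining cell in column 1 is (1,1) = 275 − 230 = 45.
The remaining cell in main diagonal is (2,2) = 275 − 198 = 77.
Row 2 needs 275; the known cells sum to 214, so (2,3) = 61.
From column 2, 275 − (77 + 65 + 53 + 41) gives (1,2) = 39.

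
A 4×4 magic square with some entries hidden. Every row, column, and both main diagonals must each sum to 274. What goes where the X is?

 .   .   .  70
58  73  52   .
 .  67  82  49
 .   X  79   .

The remaining cell in row 2 is (2,4) = 274 − 183 = 91.
Using row 3: 67 + 82 + 49 + ? → (3,1) = 274 − 198 = 76.
Using column 3: 52 + 82 + 79 + ? → (1,3) = 274 − 213 = 61.
The remaining cell in column 4 is (4,4) = 274 − 210 = 64.
Main diagonal: 73 + 82 + 64 + ? = 274, so (1,1) = 55.
Anti-diagonal: 70 + 52 + 67 + ? = 274, so (4,1) = 85.
Row 1 needs 274; the known cells sum to 186, so (1,2) = 88.
Row 4 needs 274; the known cells sum to 228, so (4,2) = 46.

46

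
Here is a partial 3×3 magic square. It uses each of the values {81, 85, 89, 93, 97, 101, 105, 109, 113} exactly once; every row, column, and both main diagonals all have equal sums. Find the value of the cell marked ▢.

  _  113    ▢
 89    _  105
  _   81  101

85

The 9 entries sum to 873, so each line sums to 873/3 = 291.
Using row 2: 89 + 105 + ? → (2,2) = 291 − 194 = 97.
From row 3, 291 − (81 + 101) gives (3,1) = 109.
From column 1, 291 − (89 + 109) gives (1,1) = 93.
From column 3, 291 − (105 + 101) gives (1,3) = 85.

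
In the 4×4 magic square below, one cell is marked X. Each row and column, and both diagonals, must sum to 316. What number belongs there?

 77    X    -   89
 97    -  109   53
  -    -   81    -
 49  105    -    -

Row 2: 97 + 109 + 53 + ? = 316, so (2,2) = 57.
Using column 1: 77 + 97 + 49 + ? → (3,1) = 316 − 223 = 93.
The remaining cell in main diagonal is (4,4) = 316 − 215 = 101.
Anti-diagonal: 89 + 109 + 49 + ? = 316, so (3,2) = 69.
Row 3 must total 316; the given cells sum to 243, so (3,4) = 73.
Using row 4: 49 + 105 + 101 + ? → (4,3) = 316 − 255 = 61.
Column 2 needs 316; the known cells sum to 231, so (1,2) = 85.

85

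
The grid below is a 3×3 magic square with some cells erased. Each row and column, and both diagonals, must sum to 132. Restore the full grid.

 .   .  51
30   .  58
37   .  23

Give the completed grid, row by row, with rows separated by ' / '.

65 16 51 / 30 44 58 / 37 72 23

From row 2, 132 − (30 + 58) gives (2,2) = 44.
Using row 3: 37 + 23 + ? → (3,2) = 132 − 60 = 72.
From column 1, 132 − (30 + 37) gives (1,1) = 65.
Column 2 needs 132; the known cells sum to 116, so (1,2) = 16.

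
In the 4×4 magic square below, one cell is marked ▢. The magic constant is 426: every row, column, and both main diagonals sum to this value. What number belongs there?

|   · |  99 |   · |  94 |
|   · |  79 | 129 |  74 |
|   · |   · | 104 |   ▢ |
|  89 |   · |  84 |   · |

139

From row 2, 426 − (79 + 129 + 74) gives (2,1) = 144.
From column 3, 426 − (129 + 104 + 84) gives (1,3) = 109.
Using anti-diagonal: 94 + 129 + 89 + ? → (3,2) = 426 − 312 = 114.
From row 1, 426 − (99 + 109 + 94) gives (1,1) = 124.
Column 1: 124 + 144 + 89 + ? = 426, so (3,1) = 69.
Using column 2: 99 + 79 + 114 + ? → (4,2) = 426 − 292 = 134.
Main diagonal must total 426; the given cells sum to 307, so (4,4) = 119.
Row 3 needs 426; the known cells sum to 287, so (3,4) = 139.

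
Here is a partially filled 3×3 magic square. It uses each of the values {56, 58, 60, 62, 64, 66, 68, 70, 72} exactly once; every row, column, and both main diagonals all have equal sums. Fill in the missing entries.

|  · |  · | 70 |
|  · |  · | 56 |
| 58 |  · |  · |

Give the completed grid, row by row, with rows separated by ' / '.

The 9 entries sum to 576, so each line sums to 576/3 = 192.
Using column 3: 70 + 56 + ? → (3,3) = 192 − 126 = 66.
From anti-diagonal, 192 − (70 + 58) gives (2,2) = 64.
Using row 2: 64 + 56 + ? → (2,1) = 192 − 120 = 72.
Row 3 needs 192; the known cells sum to 124, so (3,2) = 68.
Column 1 needs 192; the known cells sum to 130, so (1,1) = 62.
Column 2: 64 + 68 + ? = 192, so (1,2) = 60.

62 60 70 / 72 64 56 / 58 68 66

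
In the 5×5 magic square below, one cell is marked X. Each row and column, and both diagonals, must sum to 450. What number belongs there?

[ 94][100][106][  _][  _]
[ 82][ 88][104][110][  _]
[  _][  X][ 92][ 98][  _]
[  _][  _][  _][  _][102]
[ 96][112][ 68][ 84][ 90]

Row 2 needs 450; the known cells sum to 384, so (2,5) = 66.
From column 3, 450 − (106 + 104 + 92 + 68) gives (4,3) = 80.
Using main diagonal: 94 + 88 + 92 + 90 + ? → (4,4) = 450 − 364 = 86.
Column 4 must total 450; the given cells sum to 378, so (1,4) = 72.
Row 1: 94 + 100 + 106 + 72 + ? = 450, so (1,5) = 78.
The remaining cell in column 5 is (3,5) = 450 − 336 = 114.
Anti-diagonal: 78 + 110 + 92 + 96 + ? = 450, so (4,2) = 74.
Row 4 must total 450; the given cells sum to 342, so (4,1) = 108.
Using column 1: 94 + 82 + 108 + 96 + ? → (3,1) = 450 − 380 = 70.
From column 2, 450 − (100 + 88 + 74 + 112) gives (3,2) = 76.

76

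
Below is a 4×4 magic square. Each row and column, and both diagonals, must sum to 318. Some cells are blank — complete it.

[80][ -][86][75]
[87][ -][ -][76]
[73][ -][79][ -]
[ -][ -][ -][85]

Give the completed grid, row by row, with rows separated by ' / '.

80 77 86 75 / 87 74 81 76 / 73 84 79 82 / 78 83 72 85

Row 1 needs 318; the known cells sum to 241, so (1,2) = 77.
Column 1: 80 + 87 + 73 + ? = 318, so (4,1) = 78.
The remaining cell in column 4 is (3,4) = 318 − 236 = 82.
Using main diagonal: 80 + 79 + 85 + ? → (2,2) = 318 − 244 = 74.
The remaining cell in row 2 is (2,3) = 318 − 237 = 81.
Row 3: 73 + 79 + 82 + ? = 318, so (3,2) = 84.
Column 2: 77 + 74 + 84 + ? = 318, so (4,2) = 83.
Using column 3: 86 + 81 + 79 + ? → (4,3) = 318 − 246 = 72.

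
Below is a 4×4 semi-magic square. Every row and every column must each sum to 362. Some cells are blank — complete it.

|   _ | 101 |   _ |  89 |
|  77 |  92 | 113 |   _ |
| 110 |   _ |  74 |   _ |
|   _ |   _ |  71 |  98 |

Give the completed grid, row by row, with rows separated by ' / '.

68 101 104 89 / 77 92 113 80 / 110 83 74 95 / 107 86 71 98

Row 2: 77 + 92 + 113 + ? = 362, so (2,4) = 80.
Column 3 must total 362; the given cells sum to 258, so (1,3) = 104.
Column 4 needs 362; the known cells sum to 267, so (3,4) = 95.
Row 1 must total 362; the given cells sum to 294, so (1,1) = 68.
Row 3 must total 362; the given cells sum to 279, so (3,2) = 83.
Column 1: 68 + 77 + 110 + ? = 362, so (4,1) = 107.
Using column 2: 101 + 92 + 83 + ? → (4,2) = 362 − 276 = 86.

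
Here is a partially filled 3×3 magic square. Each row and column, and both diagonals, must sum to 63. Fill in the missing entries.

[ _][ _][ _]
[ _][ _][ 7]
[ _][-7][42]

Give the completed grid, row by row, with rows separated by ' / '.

0 49 14 / 35 21 7 / 28 -7 42

Row 3 needs 63; the known cells sum to 35, so (3,1) = 28.
Column 3: 7 + 42 + ? = 63, so (1,3) = 14.
Anti-diagonal must total 63; the given cells sum to 42, so (2,2) = 21.
The remaining cell in row 2 is (2,1) = 63 − 28 = 35.
Column 1 needs 63; the known cells sum to 63, so (1,1) = 0.
The remaining cell in column 2 is (1,2) = 63 − 14 = 49.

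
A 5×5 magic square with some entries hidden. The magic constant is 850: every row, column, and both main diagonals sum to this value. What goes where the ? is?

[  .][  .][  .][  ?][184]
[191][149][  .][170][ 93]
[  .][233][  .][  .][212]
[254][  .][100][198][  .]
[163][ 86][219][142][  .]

226

From row 2, 850 − (191 + 149 + 170 + 93) gives (2,3) = 247.
Row 5 needs 850; the known cells sum to 610, so (5,5) = 240.
Column 5 must total 850; the given cells sum to 729, so (4,5) = 121.
Using row 4: 254 + 100 + 198 + 121 + ? → (4,2) = 850 − 673 = 177.
The remaining cell in column 2 is (1,2) = 850 − 645 = 205.
From anti-diagonal, 850 − (184 + 170 + 177 + 163) gives (3,3) = 156.
From column 3, 850 − (247 + 156 + 100 + 219) gives (1,3) = 128.
Main diagonal: 149 + 156 + 198 + 240 + ? = 850, so (1,1) = 107.
Row 1 must total 850; the given cells sum to 624, so (1,4) = 226.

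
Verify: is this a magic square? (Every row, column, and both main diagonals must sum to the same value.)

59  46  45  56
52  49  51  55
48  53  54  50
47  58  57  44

Row 1: 59 + 46 + 45 + 56 = 206.
Row 2: 52 + 49 + 51 + 55 = 207.
Row 3: 48 + 53 + 54 + 50 = 205.
Row 4: 47 + 58 + 57 + 44 = 206.
Column 1: 59 + 52 + 48 + 47 = 206.
Column 2: 46 + 49 + 53 + 58 = 206.
Column 3: 45 + 51 + 54 + 57 = 207.
Column 4: 56 + 55 + 50 + 44 = 205.
Main diagonal: 59 + 49 + 54 + 44 = 206.
Anti-diagonal: 56 + 51 + 53 + 47 = 207.

No — column 4 sums to 205 but column 2 sums to 206.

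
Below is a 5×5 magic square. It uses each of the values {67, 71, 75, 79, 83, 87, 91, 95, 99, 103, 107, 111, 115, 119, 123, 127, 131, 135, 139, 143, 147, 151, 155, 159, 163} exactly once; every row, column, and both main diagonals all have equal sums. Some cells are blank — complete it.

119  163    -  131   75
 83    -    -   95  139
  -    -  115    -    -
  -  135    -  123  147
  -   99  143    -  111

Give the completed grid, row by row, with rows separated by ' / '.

119 163 87 131 75 / 83 107 151 95 139 / 127 71 115 159 103 / 91 135 79 123 147 / 155 99 143 67 111

The 25 entries sum to 2875, so each line sums to 2875/5 = 575.
Row 1: 119 + 163 + 131 + 75 + ? = 575, so (1,3) = 87.
Column 5 must total 575; the given cells sum to 472, so (3,5) = 103.
From main diagonal, 575 − (119 + 115 + 123 + 111) gives (2,2) = 107.
The remaining cell in anti-diagonal is (5,1) = 575 − 420 = 155.
Using row 2: 83 + 107 + 95 + 139 + ? → (2,3) = 575 − 424 = 151.
Row 5 needs 575; the known cells sum to 508, so (5,4) = 67.
Column 2 must total 575; the given cells sum to 504, so (3,2) = 71.
From column 3, 575 − (87 + 151 + 115 + 143) gives (4,3) = 79.
The remaining cell in column 4 is (3,4) = 575 − 416 = 159.
Row 3 must total 575; the given cells sum to 448, so (3,1) = 127.
From row 4, 575 − (135 + 79 + 123 + 147) gives (4,1) = 91.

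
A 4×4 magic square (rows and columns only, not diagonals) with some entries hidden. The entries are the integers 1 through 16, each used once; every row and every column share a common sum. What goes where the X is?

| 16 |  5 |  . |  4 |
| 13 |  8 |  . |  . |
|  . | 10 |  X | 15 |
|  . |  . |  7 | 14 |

6

The entries are 1 through 16, which sum to 136, so each line sums to 136/4 = 34.
Using row 1: 16 + 5 + 4 + ? → (1,3) = 34 − 25 = 9.
Using column 2: 5 + 8 + 10 + ? → (4,2) = 34 − 23 = 11.
The remaining cell in column 4 is (2,4) = 34 − 33 = 1.
Row 2 needs 34; the known cells sum to 22, so (2,3) = 12.
Row 4 needs 34; the known cells sum to 32, so (4,1) = 2.
Column 1: 16 + 13 + 2 + ? = 34, so (3,1) = 3.
Using column 3: 9 + 12 + 7 + ? → (3,3) = 34 − 28 = 6.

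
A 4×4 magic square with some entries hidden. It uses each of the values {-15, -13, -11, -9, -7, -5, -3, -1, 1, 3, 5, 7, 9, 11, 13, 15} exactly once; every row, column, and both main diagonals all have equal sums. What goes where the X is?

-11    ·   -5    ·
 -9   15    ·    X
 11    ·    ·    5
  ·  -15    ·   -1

The 16 entries sum to 0, so each line sums to 0/4 = 0.
Column 1: -11 + (-9) + 11 + ? = 0, so (4,1) = 9.
Main diagonal must total 0; the given cells sum to 3, so (3,3) = -3.
The remaining cell in row 3 is (3,2) = 0 − 13 = -13.
Row 4 must total 0; the given cells sum to -7, so (4,3) = 7.
Column 2: 15 + (-13) + (-15) + ? = 0, so (1,2) = 13.
Column 3 needs 0; the known cells sum to -1, so (2,3) = 1.
Using anti-diagonal: 1 + (-13) + 9 + ? → (1,4) = 0 − (-3) = 3.
Using row 2: -9 + 15 + 1 + ? → (2,4) = 0 − 7 = -7.

-7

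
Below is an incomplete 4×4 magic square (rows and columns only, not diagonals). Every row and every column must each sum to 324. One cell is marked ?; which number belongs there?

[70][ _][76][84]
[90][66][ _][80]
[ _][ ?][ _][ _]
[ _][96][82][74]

68

From row 1, 324 − (70 + 76 + 84) gives (1,2) = 94.
The remaining cell in row 2 is (2,3) = 324 − 236 = 88.
Row 4 needs 324; the known cells sum to 252, so (4,1) = 72.
From column 1, 324 − (70 + 90 + 72) gives (3,1) = 92.
Column 2 must total 324; the given cells sum to 256, so (3,2) = 68.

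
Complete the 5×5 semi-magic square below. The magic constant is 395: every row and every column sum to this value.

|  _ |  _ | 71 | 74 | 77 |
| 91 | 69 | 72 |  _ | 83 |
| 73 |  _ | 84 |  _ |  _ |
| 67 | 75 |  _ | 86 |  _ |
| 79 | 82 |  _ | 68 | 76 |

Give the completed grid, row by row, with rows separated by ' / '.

Row 2 needs 395; the known cells sum to 315, so (2,4) = 80.
The remaining cell in row 5 is (5,3) = 395 − 305 = 90.
Column 1: 91 + 73 + 67 + 79 + ? = 395, so (1,1) = 85.
Using column 3: 71 + 72 + 84 + 90 + ? → (4,3) = 395 − 317 = 78.
Column 4 needs 395; the known cells sum to 308, so (3,4) = 87.
Row 1 needs 395; the known cells sum to 307, so (1,2) = 88.
From row 4, 395 − (67 + 75 + 78 + 86) gives (4,5) = 89.
Column 2 needs 395; the known cells sum to 314, so (3,2) = 81.
The remaining cell in column 5 is (3,5) = 395 − 325 = 70.

85 88 71 74 77 / 91 69 72 80 83 / 73 81 84 87 70 / 67 75 78 86 89 / 79 82 90 68 76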